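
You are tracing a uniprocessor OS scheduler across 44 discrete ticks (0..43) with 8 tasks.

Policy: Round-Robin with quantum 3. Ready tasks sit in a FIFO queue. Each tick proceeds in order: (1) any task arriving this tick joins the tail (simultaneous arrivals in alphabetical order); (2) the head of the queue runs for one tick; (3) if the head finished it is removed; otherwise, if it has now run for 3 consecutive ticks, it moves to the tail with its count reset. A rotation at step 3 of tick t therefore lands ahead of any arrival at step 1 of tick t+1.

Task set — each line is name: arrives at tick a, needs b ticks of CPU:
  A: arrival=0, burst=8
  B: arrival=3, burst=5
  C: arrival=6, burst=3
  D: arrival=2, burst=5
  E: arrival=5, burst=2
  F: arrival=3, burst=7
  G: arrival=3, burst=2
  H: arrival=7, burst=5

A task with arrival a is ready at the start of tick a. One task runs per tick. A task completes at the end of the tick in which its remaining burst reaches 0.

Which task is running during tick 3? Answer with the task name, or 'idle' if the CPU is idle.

running at tick 3 = D

t=0: queue=[A] q_used=0 → run A
t=1: queue=[A] q_used=1 → run A
t=2: queue=[A,D] q_used=2 → run A
t=3: queue=[D,A,B,F,G] q_used=0 → run D
t=4: queue=[D,A,B,F,G] q_used=1 → run D
t=5: queue=[D,A,B,F,G,E] q_used=2 → run D
t=6: queue=[A,B,F,G,E,D,C] q_used=0 → run A
t=7: queue=[A,B,F,G,E,D,C,H] q_used=1 → run A
t=8: queue=[A,B,F,G,E,D,C,H] q_used=2 → run A
t=9: queue=[B,F,G,E,D,C,H,A] q_used=0 → run B
t=10: queue=[B,F,G,E,D,C,H,A] q_used=1 → run B
t=11: queue=[B,F,G,E,D,C,H,A] q_used=2 → run B
t=12: queue=[F,G,E,D,C,H,A,B] q_used=0 → run F
t=13: queue=[F,G,E,D,C,H,A,B] q_used=1 → run F
t=14: queue=[F,G,E,D,C,H,A,B] q_used=2 → run F
t=15: queue=[G,E,D,C,H,A,B,F] q_used=0 → run G
t=16: queue=[G,E,D,C,H,A,B,F] q_used=1 → run G
t=17: queue=[E,D,C,H,A,B,F] q_used=0 → run E
t=18: queue=[E,D,C,H,A,B,F] q_used=1 → run E
t=19: queue=[D,C,H,A,B,F] q_used=0 → run D
t=20: queue=[D,C,H,A,B,F] q_used=1 → run D
t=21: queue=[C,H,A,B,F] q_used=0 → run C
t=22: queue=[C,H,A,B,F] q_used=1 → run C
t=23: queue=[C,H,A,B,F] q_used=2 → run C
t=24: queue=[H,A,B,F] q_used=0 → run H
t=25: queue=[H,A,B,F] q_used=1 → run H
t=26: queue=[H,A,B,F] q_used=2 → run H
t=27: queue=[A,B,F,H] q_used=0 → run A
t=28: queue=[A,B,F,H] q_used=1 → run A
t=29: queue=[B,F,H] q_used=0 → run B
t=30: queue=[B,F,H] q_used=1 → run B
t=31: queue=[F,H] q_used=0 → run F
t=32: queue=[F,H] q_used=1 → run F
t=33: queue=[F,H] q_used=2 → run F
t=34: queue=[H,F] q_used=0 → run H
t=35: queue=[H,F] q_used=1 → run H
t=36: queue=[F] q_used=0 → run F
t=37: (idle)
t=38: (idle)
t=39: (idle)
t=40: (idle)
t=41: (idle)
t=42: (idle)
t=43: (idle)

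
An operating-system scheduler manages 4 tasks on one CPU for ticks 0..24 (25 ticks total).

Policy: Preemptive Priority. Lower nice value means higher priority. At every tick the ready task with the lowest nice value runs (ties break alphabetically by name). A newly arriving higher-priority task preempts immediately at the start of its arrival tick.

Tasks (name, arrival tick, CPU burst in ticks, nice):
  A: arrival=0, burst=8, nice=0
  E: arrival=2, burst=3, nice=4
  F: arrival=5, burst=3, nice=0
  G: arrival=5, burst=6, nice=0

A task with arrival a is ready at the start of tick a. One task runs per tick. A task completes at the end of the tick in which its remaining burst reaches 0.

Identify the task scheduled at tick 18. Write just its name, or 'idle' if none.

t=0: ready={A} → run A
t=1: ready={A} → run A
t=2: ready={A,E} → run A
t=3: ready={A,E} → run A
t=4: ready={A,E} → run A
t=5: ready={A,E,F,G} → run A
t=6: ready={A,E,F,G} → run A
t=7: ready={A,E,F,G} → run A
t=8: ready={E,F,G} → run F
t=9: ready={E,F,G} → run F
t=10: ready={E,F,G} → run F
t=11: ready={E,G} → run G
t=12: ready={E,G} → run G
t=13: ready={E,G} → run G
t=14: ready={E,G} → run G
t=15: ready={E,G} → run G
t=16: ready={E,G} → run G
t=17: ready={E} → run E
t=18: ready={E} → run E
t=19: ready={E} → run E
t=20: (idle)
t=21: (idle)
t=22: (idle)
t=23: (idle)
t=24: (idle)

running at tick 18 = E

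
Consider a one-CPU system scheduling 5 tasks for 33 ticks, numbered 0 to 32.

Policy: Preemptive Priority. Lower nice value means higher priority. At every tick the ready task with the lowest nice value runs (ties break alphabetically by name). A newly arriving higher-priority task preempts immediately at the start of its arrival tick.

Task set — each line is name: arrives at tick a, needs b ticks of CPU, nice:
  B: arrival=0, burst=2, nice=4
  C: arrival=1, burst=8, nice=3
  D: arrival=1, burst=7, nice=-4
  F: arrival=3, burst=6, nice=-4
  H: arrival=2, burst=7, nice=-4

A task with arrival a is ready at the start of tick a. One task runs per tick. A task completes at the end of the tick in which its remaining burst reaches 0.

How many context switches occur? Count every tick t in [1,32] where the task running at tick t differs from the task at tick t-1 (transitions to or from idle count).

t=0: ready={B} → run B
t=1: ready={B,C,D} → run D
t=2: ready={B,C,D,H} → run D
t=3: ready={B,C,D,F,H} → run D
t=4: ready={B,C,D,F,H} → run D
t=5: ready={B,C,D,F,H} → run D
t=6: ready={B,C,D,F,H} → run D
t=7: ready={B,C,D,F,H} → run D
t=8: ready={B,C,F,H} → run F
t=9: ready={B,C,F,H} → run F
t=10: ready={B,C,F,H} → run F
t=11: ready={B,C,F,H} → run F
t=12: ready={B,C,F,H} → run F
t=13: ready={B,C,F,H} → run F
t=14: ready={B,C,H} → run H
t=15: ready={B,C,H} → run H
t=16: ready={B,C,H} → run H
t=17: ready={B,C,H} → run H
t=18: ready={B,C,H} → run H
t=19: ready={B,C,H} → run H
t=20: ready={B,C,H} → run H
t=21: ready={B,C} → run C
t=22: ready={B,C} → run C
t=23: ready={B,C} → run C
t=24: ready={B,C} → run C
t=25: ready={B,C} → run C
t=26: ready={B,C} → run C
t=27: ready={B,C} → run C
t=28: ready={B,C} → run C
t=29: ready={B} → run B
t=30: (idle)
t=31: (idle)
t=32: (idle)

context switches = 6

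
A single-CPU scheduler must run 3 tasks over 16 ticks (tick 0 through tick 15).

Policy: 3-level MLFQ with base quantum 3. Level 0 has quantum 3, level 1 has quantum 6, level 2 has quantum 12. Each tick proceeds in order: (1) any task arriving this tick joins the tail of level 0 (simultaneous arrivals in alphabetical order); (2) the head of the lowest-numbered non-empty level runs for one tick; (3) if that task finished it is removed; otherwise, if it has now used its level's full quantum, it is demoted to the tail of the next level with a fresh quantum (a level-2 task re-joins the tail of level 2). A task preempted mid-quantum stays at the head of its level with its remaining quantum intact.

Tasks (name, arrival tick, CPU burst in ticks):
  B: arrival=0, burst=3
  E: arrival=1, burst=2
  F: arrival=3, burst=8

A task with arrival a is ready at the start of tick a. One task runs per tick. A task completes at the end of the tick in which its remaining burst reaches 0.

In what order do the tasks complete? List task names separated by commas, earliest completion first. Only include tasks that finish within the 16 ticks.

completion order = B, E, F

t=0: L0/L1/L2 = B/-/- → run B
t=1: L0/L1/L2 = BE/-/- → run B
t=2: L0/L1/L2 = BE/-/- → run B
t=3: L0/L1/L2 = EF/-/- → run E
t=4: L0/L1/L2 = EF/-/- → run E
t=5: L0/L1/L2 = F/-/- → run F
t=6: L0/L1/L2 = F/-/- → run F
t=7: L0/L1/L2 = F/-/- → run F
t=8: L0/L1/L2 = -/F/- → run F
t=9: L0/L1/L2 = -/F/- → run F
t=10: L0/L1/L2 = -/F/- → run F
t=11: L0/L1/L2 = -/F/- → run F
t=12: L0/L1/L2 = -/F/- → run F
t=13: (idle)
t=14: (idle)
t=15: (idle)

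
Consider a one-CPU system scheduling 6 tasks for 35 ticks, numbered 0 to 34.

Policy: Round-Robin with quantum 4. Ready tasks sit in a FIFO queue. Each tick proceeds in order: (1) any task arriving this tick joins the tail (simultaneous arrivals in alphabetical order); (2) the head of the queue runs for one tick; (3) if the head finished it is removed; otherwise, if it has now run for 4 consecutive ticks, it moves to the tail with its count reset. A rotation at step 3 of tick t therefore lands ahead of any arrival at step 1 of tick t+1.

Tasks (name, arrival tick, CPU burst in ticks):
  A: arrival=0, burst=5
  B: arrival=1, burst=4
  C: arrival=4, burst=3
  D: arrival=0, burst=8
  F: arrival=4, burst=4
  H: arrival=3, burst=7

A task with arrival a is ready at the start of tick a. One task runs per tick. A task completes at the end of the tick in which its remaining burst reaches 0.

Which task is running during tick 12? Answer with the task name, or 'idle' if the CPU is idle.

t=0: queue=[A,D] q_used=0 → run A
t=1: queue=[A,D,B] q_used=1 → run A
t=2: queue=[A,D,B] q_used=2 → run A
t=3: queue=[A,D,B,H] q_used=3 → run A
t=4: queue=[D,B,H,A,C,F] q_used=0 → run D
t=5: queue=[D,B,H,A,C,F] q_used=1 → run D
t=6: queue=[D,B,H,A,C,F] q_used=2 → run D
t=7: queue=[D,B,H,A,C,F] q_used=3 → run D
t=8: queue=[B,H,A,C,F,D] q_used=0 → run B
t=9: queue=[B,H,A,C,F,D] q_used=1 → run B
t=10: queue=[B,H,A,C,F,D] q_used=2 → run B
t=11: queue=[B,H,A,C,F,D] q_used=3 → run B
t=12: queue=[H,A,C,F,D] q_used=0 → run H
t=13: queue=[H,A,C,F,D] q_used=1 → run H
t=14: queue=[H,A,C,F,D] q_used=2 → run H
t=15: queue=[H,A,C,F,D] q_used=3 → run H
t=16: queue=[A,C,F,D,H] q_used=0 → run A
t=17: queue=[C,F,D,H] q_used=0 → run C
t=18: queue=[C,F,D,H] q_used=1 → run C
t=19: queue=[C,F,D,H] q_used=2 → run C
t=20: queue=[F,D,H] q_used=0 → run F
t=21: queue=[F,D,H] q_used=1 → run F
t=22: queue=[F,D,H] q_used=2 → run F
t=23: queue=[F,D,H] q_used=3 → run F
t=24: queue=[D,H] q_used=0 → run D
t=25: queue=[D,H] q_used=1 → run D
t=26: queue=[D,H] q_used=2 → run D
t=27: queue=[D,H] q_used=3 → run D
t=28: queue=[H] q_used=0 → run H
t=29: queue=[H] q_used=1 → run H
t=30: queue=[H] q_used=2 → run H
t=31: (idle)
t=32: (idle)
t=33: (idle)
t=34: (idle)

running at tick 12 = H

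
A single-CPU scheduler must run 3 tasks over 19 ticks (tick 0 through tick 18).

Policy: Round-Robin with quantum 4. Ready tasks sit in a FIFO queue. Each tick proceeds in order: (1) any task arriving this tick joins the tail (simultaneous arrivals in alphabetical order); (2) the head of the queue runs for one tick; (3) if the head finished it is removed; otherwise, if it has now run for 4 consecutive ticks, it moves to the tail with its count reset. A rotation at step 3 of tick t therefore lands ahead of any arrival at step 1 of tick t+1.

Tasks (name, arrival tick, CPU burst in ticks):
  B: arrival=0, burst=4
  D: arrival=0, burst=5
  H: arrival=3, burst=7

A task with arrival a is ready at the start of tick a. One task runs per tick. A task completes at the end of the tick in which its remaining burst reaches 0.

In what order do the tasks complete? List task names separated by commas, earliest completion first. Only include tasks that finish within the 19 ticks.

completion order = B, D, H

t=0: queue=[B,D] q_used=0 → run B
t=1: queue=[B,D] q_used=1 → run B
t=2: queue=[B,D] q_used=2 → run B
t=3: queue=[B,D,H] q_used=3 → run B
t=4: queue=[D,H] q_used=0 → run D
t=5: queue=[D,H] q_used=1 → run D
t=6: queue=[D,H] q_used=2 → run D
t=7: queue=[D,H] q_used=3 → run D
t=8: queue=[H,D] q_used=0 → run H
t=9: queue=[H,D] q_used=1 → run H
t=10: queue=[H,D] q_used=2 → run H
t=11: queue=[H,D] q_used=3 → run H
t=12: queue=[D,H] q_used=0 → run D
t=13: queue=[H] q_used=0 → run H
t=14: queue=[H] q_used=1 → run H
t=15: queue=[H] q_used=2 → run H
t=16: (idle)
t=17: (idle)
t=18: (idle)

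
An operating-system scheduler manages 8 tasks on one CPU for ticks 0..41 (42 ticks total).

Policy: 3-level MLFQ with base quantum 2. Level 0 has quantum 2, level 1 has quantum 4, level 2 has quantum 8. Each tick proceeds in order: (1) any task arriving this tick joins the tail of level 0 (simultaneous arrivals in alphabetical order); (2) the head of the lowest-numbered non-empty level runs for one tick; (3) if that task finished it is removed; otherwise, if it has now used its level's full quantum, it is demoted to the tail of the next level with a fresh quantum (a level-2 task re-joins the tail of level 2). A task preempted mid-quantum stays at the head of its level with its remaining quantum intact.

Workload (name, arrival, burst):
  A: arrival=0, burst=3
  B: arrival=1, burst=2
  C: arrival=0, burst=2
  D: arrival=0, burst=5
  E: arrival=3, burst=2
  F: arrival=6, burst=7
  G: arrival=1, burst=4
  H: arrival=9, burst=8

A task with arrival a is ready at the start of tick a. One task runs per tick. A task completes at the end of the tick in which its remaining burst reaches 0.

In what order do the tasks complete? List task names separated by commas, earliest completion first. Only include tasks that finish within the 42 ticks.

t=0: L0/L1/L2 = ACD/-/- → run A
t=1: L0/L1/L2 = ACDBG/-/- → run A
t=2: L0/L1/L2 = CDBG/A/- → run C
t=3: L0/L1/L2 = CDBGE/A/- → run C
t=4: L0/L1/L2 = DBGE/A/- → run D
t=5: L0/L1/L2 = DBGE/A/- → run D
t=6: L0/L1/L2 = BGEF/AD/- → run B
t=7: L0/L1/L2 = BGEF/AD/- → run B
t=8: L0/L1/L2 = GEF/AD/- → run G
t=9: L0/L1/L2 = GEFH/AD/- → run G
t=10: L0/L1/L2 = EFH/ADG/- → run E
t=11: L0/L1/L2 = EFH/ADG/- → run E
t=12: L0/L1/L2 = FH/ADG/- → run F
t=13: L0/L1/L2 = FH/ADG/- → run F
t=14: L0/L1/L2 = H/ADGF/- → run H
t=15: L0/L1/L2 = H/ADGF/- → run H
t=16: L0/L1/L2 = -/ADGFH/- → run A
t=17: L0/L1/L2 = -/DGFH/- → run D
t=18: L0/L1/L2 = -/DGFH/- → run D
t=19: L0/L1/L2 = -/DGFH/- → run D
t=20: L0/L1/L2 = -/GFH/- → run G
t=21: L0/L1/L2 = -/GFH/- → run G
t=22: L0/L1/L2 = -/FH/- → run F
t=23: L0/L1/L2 = -/FH/- → run F
t=24: L0/L1/L2 = -/FH/- → run F
t=25: L0/L1/L2 = -/FH/- → run F
t=26: L0/L1/L2 = -/H/F → run H
t=27: L0/L1/L2 = -/H/F → run H
t=28: L0/L1/L2 = -/H/F → run H
t=29: L0/L1/L2 = -/H/F → run H
t=30: L0/L1/L2 = -/-/FH → run F
t=31: L0/L1/L2 = -/-/H → run H
t=32: L0/L1/L2 = -/-/H → run H
t=33: (idle)
t=34: (idle)
t=35: (idle)
t=36: (idle)
t=37: (idle)
t=38: (idle)
t=39: (idle)
t=40: (idle)
t=41: (idle)

completion order = C, B, E, A, D, G, F, H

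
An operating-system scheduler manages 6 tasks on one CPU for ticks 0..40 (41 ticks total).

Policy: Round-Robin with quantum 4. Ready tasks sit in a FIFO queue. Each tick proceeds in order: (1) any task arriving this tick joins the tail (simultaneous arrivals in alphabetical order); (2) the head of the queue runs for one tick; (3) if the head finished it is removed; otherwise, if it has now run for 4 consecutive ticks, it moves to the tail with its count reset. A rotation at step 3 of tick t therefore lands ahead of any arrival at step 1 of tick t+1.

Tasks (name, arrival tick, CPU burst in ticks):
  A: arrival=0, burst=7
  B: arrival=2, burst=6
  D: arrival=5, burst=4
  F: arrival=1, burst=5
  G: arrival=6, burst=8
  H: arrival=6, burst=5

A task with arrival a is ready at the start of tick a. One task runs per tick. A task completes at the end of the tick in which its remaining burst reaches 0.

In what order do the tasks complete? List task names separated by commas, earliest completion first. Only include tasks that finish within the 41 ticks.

completion order = A, D, F, B, G, H

t=0: queue=[A] q_used=0 → run A
t=1: queue=[A,F] q_used=1 → run A
t=2: queue=[A,F,B] q_used=2 → run A
t=3: queue=[A,F,B] q_used=3 → run A
t=4: queue=[F,B,A] q_used=0 → run F
t=5: queue=[F,B,A,D] q_used=1 → run F
t=6: queue=[F,B,A,D,G,H] q_used=2 → run F
t=7: queue=[F,B,A,D,G,H] q_used=3 → run F
t=8: queue=[B,A,D,G,H,F] q_used=0 → run B
t=9: queue=[B,A,D,G,H,F] q_used=1 → run B
t=10: queue=[B,A,D,G,H,F] q_used=2 → run B
t=11: queue=[B,A,D,G,H,F] q_used=3 → run B
t=12: queue=[A,D,G,H,F,B] q_used=0 → run A
t=13: queue=[A,D,G,H,F,B] q_used=1 → run A
t=14: queue=[A,D,G,H,F,B] q_used=2 → run A
t=15: queue=[D,G,H,F,B] q_used=0 → run D
t=16: queue=[D,G,H,F,B] q_used=1 → run D
t=17: queue=[D,G,H,F,B] q_used=2 → run D
t=18: queue=[D,G,H,F,B] q_used=3 → run D
t=19: queue=[G,H,F,B] q_used=0 → run G
t=20: queue=[G,H,F,B] q_used=1 → run G
t=21: queue=[G,H,F,B] q_used=2 → run G
t=22: queue=[G,H,F,B] q_used=3 → run G
t=23: queue=[H,F,B,G] q_used=0 → run H
t=24: queue=[H,F,B,G] q_used=1 → run H
t=25: queue=[H,F,B,G] q_used=2 → run H
t=26: queue=[H,F,B,G] q_used=3 → run H
t=27: queue=[F,B,G,H] q_used=0 → run F
t=28: queue=[B,G,H] q_used=0 → run B
t=29: queue=[B,G,H] q_used=1 → run B
t=30: queue=[G,H] q_used=0 → run G
t=31: queue=[G,H] q_used=1 → run G
t=32: queue=[G,H] q_used=2 → run G
t=33: queue=[G,H] q_used=3 → run G
t=34: queue=[H] q_used=0 → run H
t=35: (idle)
t=36: (idle)
t=37: (idle)
t=38: (idle)
t=39: (idle)
t=40: (idle)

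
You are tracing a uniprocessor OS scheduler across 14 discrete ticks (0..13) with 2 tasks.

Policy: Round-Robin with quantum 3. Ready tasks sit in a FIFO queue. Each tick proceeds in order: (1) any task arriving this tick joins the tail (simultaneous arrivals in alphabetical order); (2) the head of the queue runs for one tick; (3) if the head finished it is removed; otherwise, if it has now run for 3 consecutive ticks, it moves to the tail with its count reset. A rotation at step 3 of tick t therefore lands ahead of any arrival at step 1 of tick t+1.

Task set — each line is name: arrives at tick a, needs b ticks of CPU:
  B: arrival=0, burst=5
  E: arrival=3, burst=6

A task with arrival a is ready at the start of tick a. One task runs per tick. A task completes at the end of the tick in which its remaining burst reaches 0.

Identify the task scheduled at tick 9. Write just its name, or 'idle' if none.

running at tick 9 = E

t=0: queue=[B] q_used=0 → run B
t=1: queue=[B] q_used=1 → run B
t=2: queue=[B] q_used=2 → run B
t=3: queue=[B,E] q_used=0 → run B
t=4: queue=[B,E] q_used=1 → run B
t=5: queue=[E] q_used=0 → run E
t=6: queue=[E] q_used=1 → run E
t=7: queue=[E] q_used=2 → run E
t=8: queue=[E] q_used=0 → run E
t=9: queue=[E] q_used=1 → run E
t=10: queue=[E] q_used=2 → run E
t=11: (idle)
t=12: (idle)
t=13: (idle)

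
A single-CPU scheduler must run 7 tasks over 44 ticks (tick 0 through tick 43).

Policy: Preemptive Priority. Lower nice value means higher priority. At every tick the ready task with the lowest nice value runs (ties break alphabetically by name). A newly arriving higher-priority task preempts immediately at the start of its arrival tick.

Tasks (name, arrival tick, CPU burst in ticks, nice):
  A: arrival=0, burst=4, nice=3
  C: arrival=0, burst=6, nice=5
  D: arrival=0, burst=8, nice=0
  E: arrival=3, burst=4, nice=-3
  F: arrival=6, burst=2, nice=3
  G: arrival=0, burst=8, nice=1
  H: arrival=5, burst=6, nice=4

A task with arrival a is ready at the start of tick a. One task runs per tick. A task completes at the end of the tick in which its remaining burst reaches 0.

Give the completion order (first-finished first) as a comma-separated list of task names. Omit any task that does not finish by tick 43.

completion order = E, D, G, A, F, H, C

t=0: ready={A,C,D,G} → run D
t=1: ready={A,C,D,G} → run D
t=2: ready={A,C,D,G} → run D
t=3: ready={A,C,D,E,G} → run E
t=4: ready={A,C,D,E,G} → run E
t=5: ready={A,C,D,E,G,H} → run E
t=6: ready={A,C,D,E,F,G,H} → run E
t=7: ready={A,C,D,F,G,H} → run D
t=8: ready={A,C,D,F,G,H} → run D
t=9: ready={A,C,D,F,G,H} → run D
t=10: ready={A,C,D,F,G,H} → run D
t=11: ready={A,C,D,F,G,H} → run D
t=12: ready={A,C,F,G,H} → run G
t=13: ready={A,C,F,G,H} → run G
t=14: ready={A,C,F,G,H} → run G
t=15: ready={A,C,F,G,H} → run G
t=16: ready={A,C,F,G,H} → run G
t=17: ready={A,C,F,G,H} → run G
t=18: ready={A,C,F,G,H} → run G
t=19: ready={A,C,F,G,H} → run G
t=20: ready={A,C,F,H} → run A
t=21: ready={A,C,F,H} → run A
t=22: ready={A,C,F,H} → run A
t=23: ready={A,C,F,H} → run A
t=24: ready={C,F,H} → run F
t=25: ready={C,F,H} → run F
t=26: ready={C,H} → run H
t=27: ready={C,H} → run H
t=28: ready={C,H} → run H
t=29: ready={C,H} → run H
t=30: ready={C,H} → run H
t=31: ready={C,H} → run H
t=32: ready={C} → run C
t=33: ready={C} → run C
t=34: ready={C} → run C
t=35: ready={C} → run C
t=36: ready={C} → run C
t=37: ready={C} → run C
t=38: (idle)
t=39: (idle)
t=40: (idle)
t=41: (idle)
t=42: (idle)
t=43: (idle)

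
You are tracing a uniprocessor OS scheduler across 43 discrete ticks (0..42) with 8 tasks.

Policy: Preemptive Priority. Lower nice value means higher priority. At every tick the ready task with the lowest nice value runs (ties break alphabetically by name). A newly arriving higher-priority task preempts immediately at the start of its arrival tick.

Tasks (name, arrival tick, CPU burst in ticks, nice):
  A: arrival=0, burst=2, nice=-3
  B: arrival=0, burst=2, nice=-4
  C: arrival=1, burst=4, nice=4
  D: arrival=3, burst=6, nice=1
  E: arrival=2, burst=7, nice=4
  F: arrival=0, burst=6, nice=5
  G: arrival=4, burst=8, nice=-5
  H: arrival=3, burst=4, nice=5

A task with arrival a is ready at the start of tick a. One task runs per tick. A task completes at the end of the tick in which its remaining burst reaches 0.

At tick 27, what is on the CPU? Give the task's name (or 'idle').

running at tick 27 = E

t=0: ready={A,B,F} → run B
t=1: ready={A,B,C,F} → run B
t=2: ready={A,C,E,F} → run A
t=3: ready={A,C,D,E,F,H} → run A
t=4: ready={C,D,E,F,G,H} → run G
t=5: ready={C,D,E,F,G,H} → run G
t=6: ready={C,D,E,F,G,H} → run G
t=7: ready={C,D,E,F,G,H} → run G
t=8: ready={C,D,E,F,G,H} → run G
t=9: ready={C,D,E,F,G,H} → run G
t=10: ready={C,D,E,F,G,H} → run G
t=11: ready={C,D,E,F,G,H} → run G
t=12: ready={C,D,E,F,H} → run D
t=13: ready={C,D,E,F,H} → run D
t=14: ready={C,D,E,F,H} → run D
t=15: ready={C,D,E,F,H} → run D
t=16: ready={C,D,E,F,H} → run D
t=17: ready={C,D,E,F,H} → run D
t=18: ready={C,E,F,H} → run C
t=19: ready={C,E,F,H} → run C
t=20: ready={C,E,F,H} → run C
t=21: ready={C,E,F,H} → run C
t=22: ready={E,F,H} → run E
t=23: ready={E,F,H} → run E
t=24: ready={E,F,H} → run E
t=25: ready={E,F,H} → run E
t=26: ready={E,F,H} → run E
t=27: ready={E,F,H} → run E
t=28: ready={E,F,H} → run E
t=29: ready={F,H} → run F
t=30: ready={F,H} → run F
t=31: ready={F,H} → run F
t=32: ready={F,H} → run F
t=33: ready={F,H} → run F
t=34: ready={F,H} → run F
t=35: ready={H} → run H
t=36: ready={H} → run H
t=37: ready={H} → run H
t=38: ready={H} → run H
t=39: (idle)
t=40: (idle)
t=41: (idle)
t=42: (idle)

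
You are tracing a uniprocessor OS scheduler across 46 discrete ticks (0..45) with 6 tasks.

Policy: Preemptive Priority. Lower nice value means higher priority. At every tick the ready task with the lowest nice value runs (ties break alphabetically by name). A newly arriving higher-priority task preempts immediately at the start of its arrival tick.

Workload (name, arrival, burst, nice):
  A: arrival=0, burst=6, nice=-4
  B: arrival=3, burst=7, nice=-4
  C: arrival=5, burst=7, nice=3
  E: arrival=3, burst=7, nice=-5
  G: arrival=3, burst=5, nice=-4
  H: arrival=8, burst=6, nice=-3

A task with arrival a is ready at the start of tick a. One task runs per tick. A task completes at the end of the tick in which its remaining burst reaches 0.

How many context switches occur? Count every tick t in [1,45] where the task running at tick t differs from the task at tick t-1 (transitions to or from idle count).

t=0: ready={A} → run A
t=1: ready={A} → run A
t=2: ready={A} → run A
t=3: ready={A,B,E,G} → run E
t=4: ready={A,B,E,G} → run E
t=5: ready={A,B,C,E,G} → run E
t=6: ready={A,B,C,E,G} → run E
t=7: ready={A,B,C,E,G} → run E
t=8: ready={A,B,C,E,G,H} → run E
t=9: ready={A,B,C,E,G,H} → run E
t=10: ready={A,B,C,G,H} → run A
t=11: ready={A,B,C,G,H} → run A
t=12: ready={A,B,C,G,H} → run A
t=13: ready={B,C,G,H} → run B
t=14: ready={B,C,G,H} → run B
t=15: ready={B,C,G,H} → run B
t=16: ready={B,C,G,H} → run B
t=17: ready={B,C,G,H} → run B
t=18: ready={B,C,G,H} → run B
t=19: ready={B,C,G,H} → run B
t=20: ready={C,G,H} → run G
t=21: ready={C,G,H} → run G
t=22: ready={C,G,H} → run G
t=23: ready={C,G,H} → run G
t=24: ready={C,G,H} → run G
t=25: ready={C,H} → run H
t=26: ready={C,H} → run H
t=27: ready={C,H} → run H
t=28: ready={C,H} → run H
t=29: ready={C,H} → run H
t=30: ready={C,H} → run H
t=31: ready={C} → run C
t=32: ready={C} → run C
t=33: ready={C} → run C
t=34: ready={C} → run C
t=35: ready={C} → run C
t=36: ready={C} → run C
t=37: ready={C} → run C
t=38: (idle)
t=39: (idle)
t=40: (idle)
t=41: (idle)
t=42: (idle)
t=43: (idle)
t=44: (idle)
t=45: (idle)

context switches = 7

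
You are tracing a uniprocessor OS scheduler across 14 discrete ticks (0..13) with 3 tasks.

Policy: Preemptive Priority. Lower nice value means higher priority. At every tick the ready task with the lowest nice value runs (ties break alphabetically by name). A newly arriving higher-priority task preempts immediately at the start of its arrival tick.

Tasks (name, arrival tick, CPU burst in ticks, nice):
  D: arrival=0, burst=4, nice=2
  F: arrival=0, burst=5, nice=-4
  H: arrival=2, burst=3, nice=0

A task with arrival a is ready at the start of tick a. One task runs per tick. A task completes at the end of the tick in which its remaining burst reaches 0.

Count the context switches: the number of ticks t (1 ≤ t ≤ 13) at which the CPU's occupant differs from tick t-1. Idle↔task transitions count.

t=0: ready={D,F} → run F
t=1: ready={D,F} → run F
t=2: ready={D,F,H} → run F
t=3: ready={D,F,H} → run F
t=4: ready={D,F,H} → run F
t=5: ready={D,H} → run H
t=6: ready={D,H} → run H
t=7: ready={D,H} → run H
t=8: ready={D} → run D
t=9: ready={D} → run D
t=10: ready={D} → run D
t=11: ready={D} → run D
t=12: (idle)
t=13: (idle)

context switches = 3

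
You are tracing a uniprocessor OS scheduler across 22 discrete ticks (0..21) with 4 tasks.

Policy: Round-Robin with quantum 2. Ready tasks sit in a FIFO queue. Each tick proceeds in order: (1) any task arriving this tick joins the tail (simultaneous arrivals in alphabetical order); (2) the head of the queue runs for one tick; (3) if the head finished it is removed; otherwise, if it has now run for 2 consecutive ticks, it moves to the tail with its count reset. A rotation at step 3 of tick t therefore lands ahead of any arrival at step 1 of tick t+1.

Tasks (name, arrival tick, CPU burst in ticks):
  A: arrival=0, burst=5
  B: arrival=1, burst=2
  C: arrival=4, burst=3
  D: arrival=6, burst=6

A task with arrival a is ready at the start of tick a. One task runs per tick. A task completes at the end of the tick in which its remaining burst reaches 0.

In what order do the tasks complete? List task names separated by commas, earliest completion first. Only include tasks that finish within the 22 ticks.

t=0: queue=[A] q_used=0 → run A
t=1: queue=[A,B] q_used=1 → run A
t=2: queue=[B,A] q_used=0 → run B
t=3: queue=[B,A] q_used=1 → run B
t=4: queue=[A,C] q_used=0 → run A
t=5: queue=[A,C] q_used=1 → run A
t=6: queue=[C,A,D] q_used=0 → run C
t=7: queue=[C,A,D] q_used=1 → run C
t=8: queue=[A,D,C] q_used=0 → run A
t=9: queue=[D,C] q_used=0 → run D
t=10: queue=[D,C] q_used=1 → run D
t=11: queue=[C,D] q_used=0 → run C
t=12: queue=[D] q_used=0 → run D
t=13: queue=[D] q_used=1 → run D
t=14: queue=[D] q_used=0 → run D
t=15: queue=[D] q_used=1 → run D
t=16: (idle)
t=17: (idle)
t=18: (idle)
t=19: (idle)
t=20: (idle)
t=21: (idle)

completion order = B, A, C, D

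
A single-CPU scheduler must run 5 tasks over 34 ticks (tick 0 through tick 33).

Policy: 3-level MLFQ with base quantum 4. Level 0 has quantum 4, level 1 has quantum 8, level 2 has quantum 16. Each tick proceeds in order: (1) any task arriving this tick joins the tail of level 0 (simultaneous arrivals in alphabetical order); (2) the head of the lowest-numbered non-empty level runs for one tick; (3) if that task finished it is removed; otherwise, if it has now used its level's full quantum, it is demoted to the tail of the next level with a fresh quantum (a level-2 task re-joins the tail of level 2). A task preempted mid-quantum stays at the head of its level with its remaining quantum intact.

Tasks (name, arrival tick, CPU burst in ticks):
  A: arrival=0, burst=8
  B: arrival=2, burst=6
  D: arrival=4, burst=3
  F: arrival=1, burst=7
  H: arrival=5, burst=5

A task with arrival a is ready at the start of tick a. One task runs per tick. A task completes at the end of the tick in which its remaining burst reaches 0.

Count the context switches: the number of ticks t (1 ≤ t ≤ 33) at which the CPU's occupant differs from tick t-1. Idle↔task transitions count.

context switches = 9

t=0: L0/L1/L2 = A/-/- → run A
t=1: L0/L1/L2 = AF/-/- → run A
t=2: L0/L1/L2 = AFB/-/- → run A
t=3: L0/L1/L2 = AFB/-/- → run A
t=4: L0/L1/L2 = FBD/A/- → run F
t=5: L0/L1/L2 = FBDH/A/- → run F
t=6: L0/L1/L2 = FBDH/A/- → run F
t=7: L0/L1/L2 = FBDH/A/- → run F
t=8: L0/L1/L2 = BDH/AF/- → run B
t=9: L0/L1/L2 = BDH/AF/- → run B
t=10: L0/L1/L2 = BDH/AF/- → run B
t=11: L0/L1/L2 = BDH/AF/- → run B
t=12: L0/L1/L2 = DH/AFB/- → run D
t=13: L0/L1/L2 = DH/AFB/- → run D
t=14: L0/L1/L2 = DH/AFB/- → run D
t=15: L0/L1/L2 = H/AFB/- → run H
t=16: L0/L1/L2 = H/AFB/- → run H
t=17: L0/L1/L2 = H/AFB/- → run H
t=18: L0/L1/L2 = H/AFB/- → run H
t=19: L0/L1/L2 = -/AFBH/- → run A
t=20: L0/L1/L2 = -/AFBH/- → run A
t=21: L0/L1/L2 = -/AFBH/- → run A
t=22: L0/L1/L2 = -/AFBH/- → run A
t=23: L0/L1/L2 = -/FBH/- → run F
t=24: L0/L1/L2 = -/FBH/- → run F
t=25: L0/L1/L2 = -/FBH/- → run F
t=26: L0/L1/L2 = -/BH/- → run B
t=27: L0/L1/L2 = -/BH/- → run B
t=28: L0/L1/L2 = -/H/- → run H
t=29: (idle)
t=30: (idle)
t=31: (idle)
t=32: (idle)
t=33: (idle)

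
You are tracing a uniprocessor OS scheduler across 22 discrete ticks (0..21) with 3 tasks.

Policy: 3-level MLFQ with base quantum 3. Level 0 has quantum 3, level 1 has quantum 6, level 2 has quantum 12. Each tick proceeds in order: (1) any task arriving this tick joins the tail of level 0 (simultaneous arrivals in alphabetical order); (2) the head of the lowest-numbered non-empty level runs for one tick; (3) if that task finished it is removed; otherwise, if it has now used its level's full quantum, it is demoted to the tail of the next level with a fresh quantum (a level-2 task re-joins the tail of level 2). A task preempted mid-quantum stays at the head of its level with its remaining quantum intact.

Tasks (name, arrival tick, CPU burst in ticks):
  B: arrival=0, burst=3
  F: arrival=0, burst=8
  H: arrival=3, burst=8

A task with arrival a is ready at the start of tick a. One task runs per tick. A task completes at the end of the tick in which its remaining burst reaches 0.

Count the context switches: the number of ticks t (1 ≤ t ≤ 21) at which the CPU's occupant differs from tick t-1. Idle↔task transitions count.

t=0: L0/L1/L2 = BF/-/- → run B
t=1: L0/L1/L2 = BF/-/- → run B
t=2: L0/L1/L2 = BF/-/- → run B
t=3: L0/L1/L2 = FH/-/- → run F
t=4: L0/L1/L2 = FH/-/- → run F
t=5: L0/L1/L2 = FH/-/- → run F
t=6: L0/L1/L2 = H/F/- → run H
t=7: L0/L1/L2 = H/F/- → run H
t=8: L0/L1/L2 = H/F/- → run H
t=9: L0/L1/L2 = -/FH/- → run F
t=10: L0/L1/L2 = -/FH/- → run F
t=11: L0/L1/L2 = -/FH/- → run F
t=12: L0/L1/L2 = -/FH/- → run F
t=13: L0/L1/L2 = -/FH/- → run F
t=14: L0/L1/L2 = -/H/- → run H
t=15: L0/L1/L2 = -/H/- → run H
t=16: L0/L1/L2 = -/H/- → run H
t=17: L0/L1/L2 = -/H/- → run H
t=18: L0/L1/L2 = -/H/- → run H
t=19: (idle)
t=20: (idle)
t=21: (idle)

context switches = 5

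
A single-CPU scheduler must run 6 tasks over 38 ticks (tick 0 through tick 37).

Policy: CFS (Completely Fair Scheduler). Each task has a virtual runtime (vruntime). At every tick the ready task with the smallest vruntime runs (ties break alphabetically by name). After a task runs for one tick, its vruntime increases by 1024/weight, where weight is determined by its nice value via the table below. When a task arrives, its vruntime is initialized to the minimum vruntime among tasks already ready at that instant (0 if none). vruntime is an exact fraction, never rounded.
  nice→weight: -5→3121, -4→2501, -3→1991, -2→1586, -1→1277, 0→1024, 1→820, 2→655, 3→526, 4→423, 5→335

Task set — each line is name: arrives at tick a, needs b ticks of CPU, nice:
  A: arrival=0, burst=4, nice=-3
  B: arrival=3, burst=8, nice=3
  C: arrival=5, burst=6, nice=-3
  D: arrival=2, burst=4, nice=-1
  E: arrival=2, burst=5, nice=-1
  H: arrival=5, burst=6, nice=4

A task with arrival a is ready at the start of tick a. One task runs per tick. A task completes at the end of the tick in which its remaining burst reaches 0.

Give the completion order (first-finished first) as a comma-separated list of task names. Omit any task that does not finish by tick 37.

t=0: vr[A=0] → run A
t=1: vr[A=1024/1991] → run A
t=2: vr[A=2048/1991 D=2048/1991 E=2048/1991] → run A
t=3: vr[A=3072/1991 B=2048/1991 D=2048/1991 E=2048/1991] → run B
t=4: vr[A=3072/1991 B=1558016/523633 D=2048/1991 E=2048/1991] → run D
t=5: vr[A=3072/1991 B=1558016/523633 C=2048/1991 D=4654080/2542507 E=2048/1991 H=2048/1991] → run C
t=6: vr[A=3072/1991 B=1558016/523633 C=3072/1991 D=4654080/2542507 E=2048/1991 H=2048/1991] → run E
t=7: vr[A=3072/1991 B=1558016/523633 C=3072/1991 D=4654080/2542507 E=4654080/2542507 H=2048/1991] → run H
t=8: vr[A=3072/1991 B=1558016/523633 C=3072/1991 D=4654080/2542507 E=4654080/2542507 H=2905088/842193] → run A
t=9: vr[B=1558016/523633 C=3072/1991 D=4654080/2542507 E=4654080/2542507 H=2905088/842193] → run C
t=10: vr[B=1558016/523633 C=4096/1991 D=4654080/2542507 E=4654080/2542507 H=2905088/842193] → run D
t=11: vr[B=1558016/523633 C=4096/1991 D=6692864/2542507 E=4654080/2542507 H=2905088/842193] → run E
t=12: vr[B=1558016/523633 C=4096/1991 D=6692864/2542507 E=6692864/2542507 H=2905088/842193] → run C
t=13: vr[B=1558016/523633 C=5120/1991 D=6692864/2542507 E=6692864/2542507 H=2905088/842193] → run C
t=14: vr[B=1558016/523633 C=6144/1991 D=6692864/2542507 E=6692864/2542507 H=2905088/842193] → run D
t=15: vr[B=1558016/523633 C=6144/1991 D=8731648/2542507 E=6692864/2542507 H=2905088/842193] → run E
t=16: vr[B=1558016/523633 C=6144/1991 D=8731648/2542507 E=8731648/2542507 H=2905088/842193] → run B
t=17: vr[B=2577408/523633 C=6144/1991 D=8731648/2542507 E=8731648/2542507 H=2905088/842193] → run C
t=18: vr[B=2577408/523633 C=7168/1991 D=8731648/2542507 E=8731648/2542507 H=2905088/842193] → run D
t=19: vr[B=2577408/523633 C=7168/1991 E=8731648/2542507 H=2905088/842193] → run E
t=20: vr[B=2577408/523633 C=7168/1991 E=10770432/2542507 H=2905088/842193] → run H
t=21: vr[B=2577408/523633 C=7168/1991 E=10770432/2542507 H=4943872/842193] → run C
t=22: vr[B=2577408/523633 E=10770432/2542507 H=4943872/842193] → run E
t=23: vr[B=2577408/523633 H=4943872/842193] → run B
t=24: vr[B=3596800/523633 H=4943872/842193] → run H
t=25: vr[B=3596800/523633 H=2327552/280731] → run B
t=26: vr[B=4616192/523633 H=2327552/280731] → run H
t=27: vr[B=4616192/523633 H=9021440/842193] → run B
t=28: vr[B=5635584/523633 H=9021440/842193] → run H
t=29: vr[B=5635584/523633 H=11060224/842193] → run B
t=30: vr[B=6654976/523633 H=11060224/842193] → run B
t=31: vr[B=7674368/523633 H=11060224/842193] → run H
t=32: vr[B=7674368/523633] → run B
t=33: (idle)
t=34: (idle)
t=35: (idle)
t=36: (idle)
t=37: (idle)

completion order = A, D, C, E, H, B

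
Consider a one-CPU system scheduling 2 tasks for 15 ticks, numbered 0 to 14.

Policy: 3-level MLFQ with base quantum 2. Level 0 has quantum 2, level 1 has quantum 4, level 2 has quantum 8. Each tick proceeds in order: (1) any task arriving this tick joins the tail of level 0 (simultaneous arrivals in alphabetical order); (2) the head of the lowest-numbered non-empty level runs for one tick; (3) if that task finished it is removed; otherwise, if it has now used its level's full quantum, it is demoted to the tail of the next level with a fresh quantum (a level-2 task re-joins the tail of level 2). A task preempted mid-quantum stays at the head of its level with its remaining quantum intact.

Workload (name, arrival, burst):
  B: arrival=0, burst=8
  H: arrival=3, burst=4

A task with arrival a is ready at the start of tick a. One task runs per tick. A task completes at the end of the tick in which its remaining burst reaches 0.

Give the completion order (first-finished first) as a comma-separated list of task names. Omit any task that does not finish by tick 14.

t=0: L0/L1/L2 = B/-/- → run B
t=1: L0/L1/L2 = B/-/- → run B
t=2: L0/L1/L2 = -/B/- → run B
t=3: L0/L1/L2 = H/B/- → run H
t=4: L0/L1/L2 = H/B/- → run H
t=5: L0/L1/L2 = -/BH/- → run B
t=6: L0/L1/L2 = -/BH/- → run B
t=7: L0/L1/L2 = -/BH/- → run B
t=8: L0/L1/L2 = -/H/B → run H
t=9: L0/L1/L2 = -/H/B → run H
t=10: L0/L1/L2 = -/-/B → run B
t=11: L0/L1/L2 = -/-/B → run B
t=12: (idle)
t=13: (idle)
t=14: (idle)

completion order = H, B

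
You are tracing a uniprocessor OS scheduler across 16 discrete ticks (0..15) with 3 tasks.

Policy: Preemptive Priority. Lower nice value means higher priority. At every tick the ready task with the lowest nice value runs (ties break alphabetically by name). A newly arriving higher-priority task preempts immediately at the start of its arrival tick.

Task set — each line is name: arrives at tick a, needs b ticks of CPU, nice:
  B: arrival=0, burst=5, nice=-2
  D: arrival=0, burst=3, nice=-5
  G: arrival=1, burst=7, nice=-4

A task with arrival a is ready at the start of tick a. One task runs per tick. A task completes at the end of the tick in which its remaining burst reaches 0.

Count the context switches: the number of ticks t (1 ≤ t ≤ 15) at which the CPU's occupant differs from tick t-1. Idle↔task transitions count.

t=0: ready={B,D} → run D
t=1: ready={B,D,G} → run D
t=2: ready={B,D,G} → run D
t=3: ready={B,G} → run G
t=4: ready={B,G} → run G
t=5: ready={B,G} → run G
t=6: ready={B,G} → run G
t=7: ready={B,G} → run G
t=8: ready={B,G} → run G
t=9: ready={B,G} → run G
t=10: ready={B} → run B
t=11: ready={B} → run B
t=12: ready={B} → run B
t=13: ready={B} → run B
t=14: ready={B} → run B
t=15: (idle)

context switches = 3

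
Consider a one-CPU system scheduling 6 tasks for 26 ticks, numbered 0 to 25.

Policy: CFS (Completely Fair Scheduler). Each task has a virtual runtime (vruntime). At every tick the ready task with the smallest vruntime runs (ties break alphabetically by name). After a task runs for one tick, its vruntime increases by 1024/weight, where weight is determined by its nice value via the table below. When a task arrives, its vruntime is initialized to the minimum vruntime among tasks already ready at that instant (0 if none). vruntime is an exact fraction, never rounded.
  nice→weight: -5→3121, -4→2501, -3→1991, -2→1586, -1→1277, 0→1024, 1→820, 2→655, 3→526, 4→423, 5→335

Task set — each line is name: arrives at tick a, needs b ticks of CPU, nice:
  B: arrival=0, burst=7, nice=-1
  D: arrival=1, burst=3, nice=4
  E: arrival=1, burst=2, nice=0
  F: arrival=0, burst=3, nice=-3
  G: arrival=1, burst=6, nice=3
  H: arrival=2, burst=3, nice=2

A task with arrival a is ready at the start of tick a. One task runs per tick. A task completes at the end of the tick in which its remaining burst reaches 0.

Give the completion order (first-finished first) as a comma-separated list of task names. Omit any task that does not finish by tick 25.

completion order = E, F, H, B, D, G

t=0: vr[B=0 F=0] → run B
t=1: vr[B=1024/1277 D=0 E=0 F=0 G=0] → run D
t=2: vr[B=1024/1277 D=1024/423 E=0 F=0 G=0 H=0] → run E
t=3: vr[B=1024/1277 D=1024/423 E=1 F=0 G=0 H=0] → run F
t=4: vr[B=1024/1277 D=1024/423 E=1 F=1024/1991 G=0 H=0] → run G
t=5: vr[B=1024/1277 D=1024/423 E=1 F=1024/1991 G=512/263 H=0] → run H
t=6: vr[B=1024/1277 D=1024/423 E=1 F=1024/1991 G=512/263 H=1024/655] → run F
t=7: vr[B=1024/1277 D=1024/423 E=1 F=2048/1991 G=512/263 H=1024/655] → run B
t=8: vr[B=2048/1277 D=1024/423 E=1 F=2048/1991 G=512/263 H=1024/655] → run E
t=9: vr[B=2048/1277 D=1024/423 F=2048/1991 G=512/263 H=1024/655] → run F
t=10: vr[B=2048/1277 D=1024/423 G=512/263 H=1024/655] → run H
t=11: vr[B=2048/1277 D=1024/423 G=512/263 H=2048/655] → run B
t=12: vr[B=3072/1277 D=1024/423 G=512/263 H=2048/655] → run G
t=13: vr[B=3072/1277 D=1024/423 G=1024/263 H=2048/655] → run B
t=14: vr[B=4096/1277 D=1024/423 G=1024/263 H=2048/655] → run D
t=15: vr[B=4096/1277 D=2048/423 G=1024/263 H=2048/655] → run H
t=16: vr[B=4096/1277 D=2048/423 G=1024/263] → run B
t=17: vr[B=5120/1277 D=2048/423 G=1024/263] → run G
t=18: vr[B=5120/1277 D=2048/423 G=1536/263] → run B
t=19: vr[B=6144/1277 D=2048/423 G=1536/263] → run B
t=20: vr[D=2048/423 G=1536/263] → run D
t=21: vr[G=1536/263] → run G
t=22: vr[G=2048/263] → run G
t=23: vr[G=2560/263] → run G
t=24: (idle)
t=25: (idle)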